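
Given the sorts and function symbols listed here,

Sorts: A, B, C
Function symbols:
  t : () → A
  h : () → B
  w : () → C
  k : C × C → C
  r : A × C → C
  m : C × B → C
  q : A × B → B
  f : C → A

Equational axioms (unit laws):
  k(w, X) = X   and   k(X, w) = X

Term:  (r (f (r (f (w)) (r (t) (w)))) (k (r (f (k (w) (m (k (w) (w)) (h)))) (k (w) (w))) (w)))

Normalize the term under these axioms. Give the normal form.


normal form = (r (f (r (f (w)) (r (t) (w)))) (r (f (m (w) (h))) (w)))

1. (r (f (r (f (w)) (r (t) (w)))) (k (r (f (k (w) (m (k (w) (w)) (h)))) (k (w) (w))) (w)))  →  (r (f (r (f (w)) (r (t) (w)))) (r (f (k (w) (m (k (w) (w)) (h)))) (k (w) (w))))
2. (r (f (r (f (w)) (r (t) (w)))) (r (f (k (w) (m (k (w) (w)) (h)))) (k (w) (w))))  →  (r (f (r (f (w)) (r (t) (w)))) (r (f (m (k (w) (w)) (h))) (k (w) (w))))
3. (r (f (r (f (w)) (r (t) (w)))) (r (f (m (k (w) (w)) (h))) (k (w) (w))))  →  (r (f (r (f (w)) (r (t) (w)))) (r (f (m (w) (h))) (k (w) (w))))
4. (r (f (r (f (w)) (r (t) (w)))) (r (f (m (w) (h))) (k (w) (w))))  →  (r (f (r (f (w)) (r (t) (w)))) (r (f (m (w) (h))) (w)))


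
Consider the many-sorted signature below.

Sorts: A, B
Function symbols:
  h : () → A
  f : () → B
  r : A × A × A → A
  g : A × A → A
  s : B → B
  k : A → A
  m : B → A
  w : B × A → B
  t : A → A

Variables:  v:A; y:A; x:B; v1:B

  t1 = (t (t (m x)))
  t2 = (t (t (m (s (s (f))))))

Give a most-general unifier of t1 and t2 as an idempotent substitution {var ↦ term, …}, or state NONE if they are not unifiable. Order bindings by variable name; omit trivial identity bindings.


{x ↦ (s (s (f)))}


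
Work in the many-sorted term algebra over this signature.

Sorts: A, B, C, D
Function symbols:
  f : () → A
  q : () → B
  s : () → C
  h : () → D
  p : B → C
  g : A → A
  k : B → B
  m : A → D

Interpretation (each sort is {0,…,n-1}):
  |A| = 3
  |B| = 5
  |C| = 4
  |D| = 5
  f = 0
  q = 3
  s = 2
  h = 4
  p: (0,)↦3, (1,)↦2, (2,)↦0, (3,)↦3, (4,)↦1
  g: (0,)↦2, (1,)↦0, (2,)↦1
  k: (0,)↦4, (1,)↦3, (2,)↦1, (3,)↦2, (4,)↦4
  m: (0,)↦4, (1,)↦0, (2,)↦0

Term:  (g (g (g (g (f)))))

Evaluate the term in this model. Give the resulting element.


  f = 0
  (g (f)) = g(0,) = 2
  (g (g (f))) = g(2,) = 1
  (g (g (g (f)))) = g(1,) = 0
  (g (g (g (g (f))))) = g(0,) = 2

value = 2


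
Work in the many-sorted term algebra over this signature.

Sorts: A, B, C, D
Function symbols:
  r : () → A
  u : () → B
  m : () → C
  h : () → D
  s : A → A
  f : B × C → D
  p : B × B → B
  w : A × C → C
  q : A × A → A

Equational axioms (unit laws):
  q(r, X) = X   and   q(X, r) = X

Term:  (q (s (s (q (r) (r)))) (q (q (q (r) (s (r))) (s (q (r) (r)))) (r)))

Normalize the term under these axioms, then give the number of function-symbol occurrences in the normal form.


size = 9

1. (q (s (s (q (r) (r)))) (q (q (q (r) (s (r))) (s (q (r) (r)))) (r)))  →  (q (s (s (r))) (q (q (q (r) (s (r))) (s (q (r) (r)))) (r)))
2. (q (s (s (r))) (q (q (q (r) (s (r))) (s (q (r) (r)))) (r)))  →  (q (s (s (r))) (q (q (r) (s (r))) (s (q (r) (r)))))
3. (q (s (s (r))) (q (q (r) (s (r))) (s (q (r) (r)))))  →  (q (s (s (r))) (q (s (r)) (s (q (r) (r)))))
4. (q (s (s (r))) (q (s (r)) (s (q (r) (r)))))  →  (q (s (s (r))) (q (s (r)) (s (r))))
normal form: (q (s (s (r))) (q (s (r)) (s (r))))


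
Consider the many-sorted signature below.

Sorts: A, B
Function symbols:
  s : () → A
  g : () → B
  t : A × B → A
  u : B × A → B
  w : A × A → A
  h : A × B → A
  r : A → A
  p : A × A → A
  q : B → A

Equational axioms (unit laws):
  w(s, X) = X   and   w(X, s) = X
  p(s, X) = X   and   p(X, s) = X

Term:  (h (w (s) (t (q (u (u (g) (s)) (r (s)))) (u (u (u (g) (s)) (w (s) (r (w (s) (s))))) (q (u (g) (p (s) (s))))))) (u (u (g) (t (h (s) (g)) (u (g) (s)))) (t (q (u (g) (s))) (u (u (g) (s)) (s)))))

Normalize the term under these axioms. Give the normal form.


normal form = (h (t (q (u (u (g) (s)) (r (s)))) (u (u (u (g) (s)) (r (s))) (q (u (g) (s))))) (u (u (g) (t (h (s) (g)) (u (g) (s)))) (t (q (u (g) (s))) (u (u (g) (s)) (s)))))

1. (h (w (s) (t (q (u (u (g) (s)) (r (s)))) (u (u (u (g) (s)) (w (s) (r (w (s) (s))))) (q (u (g) (p (s) (s))))))) (u (u (g) (t (h (s) (g)) (u (g) (s)))) (t (q (u (g) (s))) (u (u (g) (s)) (s)))))  →  (h (t (q (u (u (g) (s)) (r (s)))) (u (u (u (g) (s)) (w (s) (r (w (s) (s))))) (q (u (g) (p (s) (s)))))) (u (u (g) (t (h (s) (g)) (u (g) (s)))) (t (q (u (g) (s))) (u (u (g) (s)) (s)))))
2. (h (t (q (u (u (g) (s)) (r (s)))) (u (u (u (g) (s)) (w (s) (r (w (s) (s))))) (q (u (g) (p (s) (s)))))) (u (u (g) (t (h (s) (g)) (u (g) (s)))) (t (q (u (g) (s))) (u (u (g) (s)) (s)))))  →  (h (t (q (u (u (g) (s)) (r (s)))) (u (u (u (g) (s)) (r (w (s) (s)))) (q (u (g) (p (s) (s)))))) (u (u (g) (t (h (s) (g)) (u (g) (s)))) (t (q (u (g) (s))) (u (u (g) (s)) (s)))))
3. (h (t (q (u (u (g) (s)) (r (s)))) (u (u (u (g) (s)) (r (w (s) (s)))) (q (u (g) (p (s) (s)))))) (u (u (g) (t (h (s) (g)) (u (g) (s)))) (t (q (u (g) (s))) (u (u (g) (s)) (s)))))  →  (h (t (q (u (u (g) (s)) (r (s)))) (u (u (u (g) (s)) (r (s))) (q (u (g) (p (s) (s)))))) (u (u (g) (t (h (s) (g)) (u (g) (s)))) (t (q (u (g) (s))) (u (u (g) (s)) (s)))))
4. (h (t (q (u (u (g) (s)) (r (s)))) (u (u (u (g) (s)) (r (s))) (q (u (g) (p (s) (s)))))) (u (u (g) (t (h (s) (g)) (u (g) (s)))) (t (q (u (g) (s))) (u (u (g) (s)) (s)))))  →  (h (t (q (u (u (g) (s)) (r (s)))) (u (u (u (g) (s)) (r (s))) (q (u (g) (s))))) (u (u (g) (t (h (s) (g)) (u (g) (s)))) (t (q (u (g) (s))) (u (u (g) (s)) (s)))))


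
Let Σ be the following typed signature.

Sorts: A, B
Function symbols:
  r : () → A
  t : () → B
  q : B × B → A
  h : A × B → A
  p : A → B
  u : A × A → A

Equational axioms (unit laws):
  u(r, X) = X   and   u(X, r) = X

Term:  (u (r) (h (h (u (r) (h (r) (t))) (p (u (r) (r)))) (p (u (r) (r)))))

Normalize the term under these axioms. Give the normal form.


1. (u (r) (h (h (u (r) (h (r) (t))) (p (u (r) (r)))) (p (u (r) (r)))))  →  (h (h (u (r) (h (r) (t))) (p (u (r) (r)))) (p (u (r) (r))))
2. (h (h (u (r) (h (r) (t))) (p (u (r) (r)))) (p (u (r) (r))))  →  (h (h (h (r) (t)) (p (u (r) (r)))) (p (u (r) (r))))
3. (h (h (h (r) (t)) (p (u (r) (r)))) (p (u (r) (r))))  →  (h (h (h (r) (t)) (p (r))) (p (u (r) (r))))
4. (h (h (h (r) (t)) (p (r))) (p (u (r) (r))))  →  (h (h (h (r) (t)) (p (r))) (p (r)))

normal form = (h (h (h (r) (t)) (p (r))) (p (r)))


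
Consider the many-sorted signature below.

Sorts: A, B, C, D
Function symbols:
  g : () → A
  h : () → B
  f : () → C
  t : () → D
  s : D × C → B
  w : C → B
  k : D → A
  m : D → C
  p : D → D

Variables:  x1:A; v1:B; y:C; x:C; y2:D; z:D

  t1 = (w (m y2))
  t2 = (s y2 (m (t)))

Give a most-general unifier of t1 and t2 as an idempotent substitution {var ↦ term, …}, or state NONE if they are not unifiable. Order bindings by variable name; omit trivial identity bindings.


NONE (not unifiable)

head clash or occurs-check failure — not unifiable


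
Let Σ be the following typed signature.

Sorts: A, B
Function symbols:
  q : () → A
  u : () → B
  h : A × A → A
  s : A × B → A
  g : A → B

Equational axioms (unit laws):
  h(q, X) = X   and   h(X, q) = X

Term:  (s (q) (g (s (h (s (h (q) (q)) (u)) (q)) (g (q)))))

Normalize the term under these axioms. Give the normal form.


normal form = (s (q) (g (s (s (q) (u)) (g (q)))))

1. (s (q) (g (s (h (s (h (q) (q)) (u)) (q)) (g (q)))))  →  (s (q) (g (s (s (h (q) (q)) (u)) (g (q)))))
2. (s (q) (g (s (s (h (q) (q)) (u)) (g (q)))))  →  (s (q) (g (s (s (q) (u)) (g (q)))))


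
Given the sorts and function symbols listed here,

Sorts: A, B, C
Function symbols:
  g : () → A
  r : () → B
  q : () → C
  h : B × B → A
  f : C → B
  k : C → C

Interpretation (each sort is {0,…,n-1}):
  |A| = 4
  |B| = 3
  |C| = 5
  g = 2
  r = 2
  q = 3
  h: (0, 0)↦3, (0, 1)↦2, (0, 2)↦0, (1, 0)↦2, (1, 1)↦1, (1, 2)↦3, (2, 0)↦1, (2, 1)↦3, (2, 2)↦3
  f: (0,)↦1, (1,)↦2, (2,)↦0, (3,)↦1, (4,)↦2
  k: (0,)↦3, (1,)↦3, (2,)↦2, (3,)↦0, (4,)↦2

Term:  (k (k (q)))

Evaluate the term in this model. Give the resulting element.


value = 3

  q = 3
  (k (q)) = k(3,) = 0
  (k (k (q))) = k(0,) = 3


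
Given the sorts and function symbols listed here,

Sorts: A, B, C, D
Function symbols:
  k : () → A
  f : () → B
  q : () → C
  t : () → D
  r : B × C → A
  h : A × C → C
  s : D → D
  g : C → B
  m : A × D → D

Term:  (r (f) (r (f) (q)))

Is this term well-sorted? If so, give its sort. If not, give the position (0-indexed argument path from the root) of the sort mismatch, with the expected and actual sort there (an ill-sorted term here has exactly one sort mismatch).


  (f) : B
    (f) : B
    (q) : C
  (r (f) (q)) : A
(r (f) (r (f) (q))) : ✗ arg 1 at [1] has sort A, expected C

ill-sorted at position [1]: expected C, got A


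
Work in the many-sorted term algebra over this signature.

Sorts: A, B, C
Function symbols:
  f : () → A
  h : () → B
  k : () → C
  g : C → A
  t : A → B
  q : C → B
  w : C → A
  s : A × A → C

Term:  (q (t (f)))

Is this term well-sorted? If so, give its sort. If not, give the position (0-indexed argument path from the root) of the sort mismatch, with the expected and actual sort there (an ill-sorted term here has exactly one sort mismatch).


ill-sorted at position [0]: expected C, got B

    (f) : A
  (t (f)) : B
(q (t (f))) : ✗ arg 0 at [0] has sort B, expected C


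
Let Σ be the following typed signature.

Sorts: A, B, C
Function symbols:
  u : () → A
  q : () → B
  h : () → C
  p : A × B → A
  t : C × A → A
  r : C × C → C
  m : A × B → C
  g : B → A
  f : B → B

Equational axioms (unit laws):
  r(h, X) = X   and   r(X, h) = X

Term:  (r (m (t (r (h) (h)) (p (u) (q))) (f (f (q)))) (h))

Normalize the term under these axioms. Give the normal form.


normal form = (m (t (h) (p (u) (q))) (f (f (q))))

1. (r (m (t (r (h) (h)) (p (u) (q))) (f (f (q)))) (h))  →  (m (t (r (h) (h)) (p (u) (q))) (f (f (q))))
2. (m (t (r (h) (h)) (p (u) (q))) (f (f (q))))  →  (m (t (h) (p (u) (q))) (f (f (q))))


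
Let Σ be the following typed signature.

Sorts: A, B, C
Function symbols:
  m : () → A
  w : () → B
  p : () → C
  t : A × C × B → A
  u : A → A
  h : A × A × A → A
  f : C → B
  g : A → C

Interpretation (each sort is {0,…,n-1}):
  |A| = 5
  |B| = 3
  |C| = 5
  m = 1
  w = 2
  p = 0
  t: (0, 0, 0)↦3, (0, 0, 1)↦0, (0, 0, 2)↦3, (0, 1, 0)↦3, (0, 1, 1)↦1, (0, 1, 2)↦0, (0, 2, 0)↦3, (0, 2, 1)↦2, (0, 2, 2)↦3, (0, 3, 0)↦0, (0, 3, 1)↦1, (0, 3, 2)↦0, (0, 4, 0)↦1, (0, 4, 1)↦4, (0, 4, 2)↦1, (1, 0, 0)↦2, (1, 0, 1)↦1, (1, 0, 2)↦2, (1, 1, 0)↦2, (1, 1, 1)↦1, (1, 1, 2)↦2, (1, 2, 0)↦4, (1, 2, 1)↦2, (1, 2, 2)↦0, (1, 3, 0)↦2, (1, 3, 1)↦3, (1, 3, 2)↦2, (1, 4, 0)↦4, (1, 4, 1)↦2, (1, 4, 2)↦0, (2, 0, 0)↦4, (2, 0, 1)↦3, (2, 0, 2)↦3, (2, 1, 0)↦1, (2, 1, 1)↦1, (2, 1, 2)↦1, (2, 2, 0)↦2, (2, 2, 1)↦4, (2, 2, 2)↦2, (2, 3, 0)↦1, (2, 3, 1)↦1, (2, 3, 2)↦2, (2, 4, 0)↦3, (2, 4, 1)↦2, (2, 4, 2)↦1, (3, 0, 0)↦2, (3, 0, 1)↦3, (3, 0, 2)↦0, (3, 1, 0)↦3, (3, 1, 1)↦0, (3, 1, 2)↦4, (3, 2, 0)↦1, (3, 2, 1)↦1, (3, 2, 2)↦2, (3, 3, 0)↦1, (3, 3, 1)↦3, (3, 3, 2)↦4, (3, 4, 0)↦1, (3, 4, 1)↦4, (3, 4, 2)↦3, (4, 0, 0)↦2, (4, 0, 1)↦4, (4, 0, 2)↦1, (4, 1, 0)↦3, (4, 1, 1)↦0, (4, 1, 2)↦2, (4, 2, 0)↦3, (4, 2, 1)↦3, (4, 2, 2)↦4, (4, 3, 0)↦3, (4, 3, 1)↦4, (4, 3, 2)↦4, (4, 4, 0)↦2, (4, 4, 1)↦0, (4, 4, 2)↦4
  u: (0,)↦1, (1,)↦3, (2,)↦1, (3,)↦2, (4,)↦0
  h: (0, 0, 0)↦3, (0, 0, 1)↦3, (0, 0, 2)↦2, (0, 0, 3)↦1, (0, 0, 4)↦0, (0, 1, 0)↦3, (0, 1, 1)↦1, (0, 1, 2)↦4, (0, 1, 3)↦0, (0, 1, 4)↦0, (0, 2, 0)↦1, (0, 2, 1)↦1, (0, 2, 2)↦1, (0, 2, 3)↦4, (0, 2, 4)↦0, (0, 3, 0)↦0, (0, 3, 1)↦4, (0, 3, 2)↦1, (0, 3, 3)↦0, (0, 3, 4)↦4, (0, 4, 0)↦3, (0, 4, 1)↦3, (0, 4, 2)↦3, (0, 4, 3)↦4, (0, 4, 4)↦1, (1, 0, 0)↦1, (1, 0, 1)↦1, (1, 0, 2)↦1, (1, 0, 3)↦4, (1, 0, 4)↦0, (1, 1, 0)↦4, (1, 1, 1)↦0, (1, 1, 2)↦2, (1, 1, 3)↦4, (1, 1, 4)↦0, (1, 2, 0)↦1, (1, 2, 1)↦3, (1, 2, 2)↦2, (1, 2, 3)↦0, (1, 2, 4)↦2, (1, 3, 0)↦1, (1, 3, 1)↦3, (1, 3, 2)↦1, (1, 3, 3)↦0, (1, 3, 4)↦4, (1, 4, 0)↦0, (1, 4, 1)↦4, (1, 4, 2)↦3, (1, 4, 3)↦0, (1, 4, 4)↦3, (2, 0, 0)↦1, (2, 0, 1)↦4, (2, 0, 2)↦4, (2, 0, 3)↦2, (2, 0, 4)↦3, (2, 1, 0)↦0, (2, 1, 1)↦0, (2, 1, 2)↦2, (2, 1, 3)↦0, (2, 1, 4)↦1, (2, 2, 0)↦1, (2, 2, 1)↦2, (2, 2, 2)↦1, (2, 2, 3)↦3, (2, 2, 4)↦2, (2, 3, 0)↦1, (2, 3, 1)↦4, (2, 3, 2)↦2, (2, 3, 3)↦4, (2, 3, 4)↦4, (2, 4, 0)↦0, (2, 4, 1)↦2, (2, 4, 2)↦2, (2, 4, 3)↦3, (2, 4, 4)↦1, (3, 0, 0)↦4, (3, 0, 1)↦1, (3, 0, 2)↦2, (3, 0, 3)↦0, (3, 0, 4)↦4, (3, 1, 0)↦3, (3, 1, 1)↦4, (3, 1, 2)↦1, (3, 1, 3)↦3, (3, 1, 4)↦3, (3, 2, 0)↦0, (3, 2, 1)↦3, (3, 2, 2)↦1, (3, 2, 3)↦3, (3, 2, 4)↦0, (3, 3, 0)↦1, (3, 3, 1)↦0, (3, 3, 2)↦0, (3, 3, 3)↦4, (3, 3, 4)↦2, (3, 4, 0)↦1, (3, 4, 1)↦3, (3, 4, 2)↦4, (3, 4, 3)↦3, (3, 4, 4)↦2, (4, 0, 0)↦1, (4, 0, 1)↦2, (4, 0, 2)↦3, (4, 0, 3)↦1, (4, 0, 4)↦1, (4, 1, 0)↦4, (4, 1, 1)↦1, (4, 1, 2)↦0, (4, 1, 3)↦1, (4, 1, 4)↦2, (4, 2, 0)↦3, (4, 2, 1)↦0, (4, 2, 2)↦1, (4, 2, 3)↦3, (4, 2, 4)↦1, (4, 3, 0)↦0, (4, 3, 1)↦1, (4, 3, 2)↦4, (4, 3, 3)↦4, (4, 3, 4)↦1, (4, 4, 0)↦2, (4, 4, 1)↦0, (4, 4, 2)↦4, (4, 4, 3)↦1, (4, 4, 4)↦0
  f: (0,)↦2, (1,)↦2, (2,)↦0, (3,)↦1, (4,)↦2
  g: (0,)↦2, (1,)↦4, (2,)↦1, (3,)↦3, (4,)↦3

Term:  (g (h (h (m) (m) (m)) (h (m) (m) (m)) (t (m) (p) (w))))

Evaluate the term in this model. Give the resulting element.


value = 1

  m = 1
  m = 1
  m = 1
  (h (m) (m) (m)) = h(1, 1, 1) = 0
  m = 1
  m = 1
  m = 1
  (h (m) (m) (m)) = h(1, 1, 1) = 0
  m = 1
  p = 0
  w = 2
  (t (m) (p) (w)) = t(1, 0, 2) = 2
  (h (h (m) (m) (m)) (h (m) (m) (m)) (t (m) (p) (w))) = h(0, 0, 2) = 2
  (g (h (h (m) (m) (m)) (h (m) (m) (m)) (t (m) (p) (w)))) = g(2,) = 1


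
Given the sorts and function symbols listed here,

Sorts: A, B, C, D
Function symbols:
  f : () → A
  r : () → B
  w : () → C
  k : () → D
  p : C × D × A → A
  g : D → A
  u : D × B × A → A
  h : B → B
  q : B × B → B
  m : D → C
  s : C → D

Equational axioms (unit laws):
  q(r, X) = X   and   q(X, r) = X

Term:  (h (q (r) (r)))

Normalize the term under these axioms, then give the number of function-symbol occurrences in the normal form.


1. (h (q (r) (r)))  →  (h (r))
normal form: (h (r))

size = 2


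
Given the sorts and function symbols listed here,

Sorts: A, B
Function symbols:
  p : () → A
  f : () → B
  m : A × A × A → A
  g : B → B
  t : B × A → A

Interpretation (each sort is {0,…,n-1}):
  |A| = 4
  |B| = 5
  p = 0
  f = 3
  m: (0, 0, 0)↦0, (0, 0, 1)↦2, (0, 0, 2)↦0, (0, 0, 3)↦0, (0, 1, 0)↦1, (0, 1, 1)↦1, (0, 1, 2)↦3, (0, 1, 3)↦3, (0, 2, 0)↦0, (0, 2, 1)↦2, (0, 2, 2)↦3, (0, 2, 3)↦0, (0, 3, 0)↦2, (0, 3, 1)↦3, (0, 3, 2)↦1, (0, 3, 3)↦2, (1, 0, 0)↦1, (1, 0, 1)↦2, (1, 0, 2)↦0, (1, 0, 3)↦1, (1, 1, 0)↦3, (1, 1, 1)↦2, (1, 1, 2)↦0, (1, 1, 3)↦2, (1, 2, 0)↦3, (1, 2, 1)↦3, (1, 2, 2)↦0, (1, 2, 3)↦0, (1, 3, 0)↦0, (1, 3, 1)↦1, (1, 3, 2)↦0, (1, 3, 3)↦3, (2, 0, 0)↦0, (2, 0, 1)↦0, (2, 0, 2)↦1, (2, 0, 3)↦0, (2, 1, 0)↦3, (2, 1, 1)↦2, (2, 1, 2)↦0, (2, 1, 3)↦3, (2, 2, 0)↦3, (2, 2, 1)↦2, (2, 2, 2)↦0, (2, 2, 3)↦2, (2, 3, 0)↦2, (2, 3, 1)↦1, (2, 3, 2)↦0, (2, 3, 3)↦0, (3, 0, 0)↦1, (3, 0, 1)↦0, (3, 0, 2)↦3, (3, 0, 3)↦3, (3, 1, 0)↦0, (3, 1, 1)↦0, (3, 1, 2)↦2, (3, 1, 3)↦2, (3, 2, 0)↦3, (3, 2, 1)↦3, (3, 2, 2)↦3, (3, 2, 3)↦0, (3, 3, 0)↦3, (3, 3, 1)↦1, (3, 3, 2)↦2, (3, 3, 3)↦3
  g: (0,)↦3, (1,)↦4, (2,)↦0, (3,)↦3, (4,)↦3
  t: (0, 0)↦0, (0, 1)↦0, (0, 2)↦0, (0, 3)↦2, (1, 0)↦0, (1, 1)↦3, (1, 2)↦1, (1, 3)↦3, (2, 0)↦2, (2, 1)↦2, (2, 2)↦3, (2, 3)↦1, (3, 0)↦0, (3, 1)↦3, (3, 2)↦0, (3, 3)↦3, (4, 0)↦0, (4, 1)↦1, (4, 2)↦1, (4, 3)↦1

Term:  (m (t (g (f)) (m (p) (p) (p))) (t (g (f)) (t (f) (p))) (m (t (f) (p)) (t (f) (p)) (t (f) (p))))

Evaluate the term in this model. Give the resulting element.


  f = 3
  (g (f)) = g(3,) = 3
  p = 0
  p = 0
  p = 0
  (m (p) (p) (p)) = m(0, 0, 0) = 0
  (t (g (f)) (m (p) (p) (p))) = t(3, 0) = 0
  f = 3
  (g (f)) = g(3,) = 3
  f = 3
  p = 0
  (t (f) (p)) = t(3, 0) = 0
  (t (g (f)) (t (f) (p))) = t(3, 0) = 0
  f = 3
  p = 0
  (t (f) (p)) = t(3, 0) = 0
  f = 3
  p = 0
  (t (f) (p)) = t(3, 0) = 0
  f = 3
  p = 0
  (t (f) (p)) = t(3, 0) = 0
  (m (t (f) (p)) (t (f) (p)) (t (f) (p))) = m(0, 0, 0) = 0
  (m (t (g (f)) (m (p) (p) (p))) (t (g (f)) (t (f) (p))) (m (t (f) (p)) (t (f) (p)) (t (f) (p)))) = m(0, 0, 0) = 0

value = 0


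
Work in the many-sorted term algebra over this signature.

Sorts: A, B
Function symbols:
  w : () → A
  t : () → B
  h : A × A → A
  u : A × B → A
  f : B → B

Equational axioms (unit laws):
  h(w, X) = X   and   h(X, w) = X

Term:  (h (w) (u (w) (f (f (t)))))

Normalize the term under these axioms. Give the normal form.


1. (h (w) (u (w) (f (f (t)))))  →  (u (w) (f (f (t))))

normal form = (u (w) (f (f (t))))


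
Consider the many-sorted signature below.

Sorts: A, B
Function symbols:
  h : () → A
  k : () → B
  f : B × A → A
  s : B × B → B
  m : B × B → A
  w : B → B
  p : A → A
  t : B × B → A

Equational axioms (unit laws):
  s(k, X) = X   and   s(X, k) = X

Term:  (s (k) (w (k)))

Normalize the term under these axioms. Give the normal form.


normal form = (w (k))

1. (s (k) (w (k)))  →  (w (k))


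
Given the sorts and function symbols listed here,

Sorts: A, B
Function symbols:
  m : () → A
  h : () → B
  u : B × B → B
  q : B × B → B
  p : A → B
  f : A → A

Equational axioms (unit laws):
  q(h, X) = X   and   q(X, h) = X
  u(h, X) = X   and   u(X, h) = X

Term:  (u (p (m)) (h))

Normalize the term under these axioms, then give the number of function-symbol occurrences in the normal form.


1. (u (p (m)) (h))  →  (p (m))
normal form: (p (m))

size = 2


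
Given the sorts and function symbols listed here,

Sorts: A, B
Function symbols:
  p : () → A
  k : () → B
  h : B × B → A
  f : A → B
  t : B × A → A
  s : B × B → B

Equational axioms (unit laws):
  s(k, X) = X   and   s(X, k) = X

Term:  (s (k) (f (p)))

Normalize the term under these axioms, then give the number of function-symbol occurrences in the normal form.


size = 2

1. (s (k) (f (p)))  →  (f (p))
normal form: (f (p))


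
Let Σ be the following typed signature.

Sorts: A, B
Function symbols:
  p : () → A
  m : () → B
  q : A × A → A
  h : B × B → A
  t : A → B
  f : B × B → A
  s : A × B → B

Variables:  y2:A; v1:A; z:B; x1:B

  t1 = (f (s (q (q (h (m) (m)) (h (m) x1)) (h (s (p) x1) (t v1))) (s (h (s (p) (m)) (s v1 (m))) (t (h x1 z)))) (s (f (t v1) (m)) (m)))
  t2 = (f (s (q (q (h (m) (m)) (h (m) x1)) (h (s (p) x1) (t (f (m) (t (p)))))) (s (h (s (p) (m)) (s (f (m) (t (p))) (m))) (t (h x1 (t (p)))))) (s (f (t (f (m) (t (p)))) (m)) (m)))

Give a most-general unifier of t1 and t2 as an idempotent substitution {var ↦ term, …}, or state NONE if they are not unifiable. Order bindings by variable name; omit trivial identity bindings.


{v1 ↦ (f (m) (t (p))), z ↦ (t (p))}


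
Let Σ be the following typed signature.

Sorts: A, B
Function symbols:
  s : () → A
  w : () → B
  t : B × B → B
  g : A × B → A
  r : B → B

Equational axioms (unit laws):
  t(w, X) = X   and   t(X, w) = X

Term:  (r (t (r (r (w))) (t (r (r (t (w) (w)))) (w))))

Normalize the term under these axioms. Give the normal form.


1. (r (t (r (r (w))) (t (r (r (t (w) (w)))) (w))))  →  (r (t (r (r (w))) (r (r (t (w) (w))))))
2. (r (t (r (r (w))) (r (r (t (w) (w))))))  →  (r (t (r (r (w))) (r (r (w)))))

normal form = (r (t (r (r (w))) (r (r (w)))))


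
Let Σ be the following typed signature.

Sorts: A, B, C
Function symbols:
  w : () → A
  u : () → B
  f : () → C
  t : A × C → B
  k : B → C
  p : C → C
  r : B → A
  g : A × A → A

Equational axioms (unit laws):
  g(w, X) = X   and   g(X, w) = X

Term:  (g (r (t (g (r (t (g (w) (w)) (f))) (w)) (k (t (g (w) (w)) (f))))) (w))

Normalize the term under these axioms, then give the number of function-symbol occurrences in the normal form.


size = 10

1. (g (r (t (g (r (t (g (w) (w)) (f))) (w)) (k (t (g (w) (w)) (f))))) (w))  →  (r (t (g (r (t (g (w) (w)) (f))) (w)) (k (t (g (w) (w)) (f)))))
2. (r (t (g (r (t (g (w) (w)) (f))) (w)) (k (t (g (w) (w)) (f)))))  →  (r (t (r (t (g (w) (w)) (f))) (k (t (g (w) (w)) (f)))))
3. (r (t (r (t (g (w) (w)) (f))) (k (t (g (w) (w)) (f)))))  →  (r (t (r (t (w) (f))) (k (t (g (w) (w)) (f)))))
4. (r (t (r (t (w) (f))) (k (t (g (w) (w)) (f)))))  →  (r (t (r (t (w) (f))) (k (t (w) (f)))))
normal form: (r (t (r (t (w) (f))) (k (t (w) (f)))))


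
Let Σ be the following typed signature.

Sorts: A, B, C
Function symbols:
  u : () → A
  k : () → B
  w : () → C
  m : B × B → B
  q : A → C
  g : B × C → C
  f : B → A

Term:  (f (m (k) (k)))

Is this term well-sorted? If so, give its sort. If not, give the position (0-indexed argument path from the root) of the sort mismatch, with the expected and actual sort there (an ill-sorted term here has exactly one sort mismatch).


    (k) : B
    (k) : B
  (m (k) (k)) : B
(f (m (k) (k))) : A

well-sorted; sort = A


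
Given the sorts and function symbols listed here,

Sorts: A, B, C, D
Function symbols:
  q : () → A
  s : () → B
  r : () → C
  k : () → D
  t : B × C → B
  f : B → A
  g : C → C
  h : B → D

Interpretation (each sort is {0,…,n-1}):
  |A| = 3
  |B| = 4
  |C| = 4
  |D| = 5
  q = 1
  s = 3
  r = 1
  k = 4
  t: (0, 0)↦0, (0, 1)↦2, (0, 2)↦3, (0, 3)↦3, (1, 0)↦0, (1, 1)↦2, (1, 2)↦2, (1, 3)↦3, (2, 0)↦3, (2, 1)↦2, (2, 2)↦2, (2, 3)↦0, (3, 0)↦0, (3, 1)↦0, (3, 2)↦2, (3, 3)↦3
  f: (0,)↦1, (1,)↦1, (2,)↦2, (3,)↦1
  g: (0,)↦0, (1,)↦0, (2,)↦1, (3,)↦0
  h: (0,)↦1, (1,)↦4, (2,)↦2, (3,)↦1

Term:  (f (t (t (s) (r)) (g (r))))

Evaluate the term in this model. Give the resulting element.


value = 1

  s = 3
  r = 1
  (t (s) (r)) = t(3, 1) = 0
  r = 1
  (g (r)) = g(1,) = 0
  (t (t (s) (r)) (g (r))) = t(0, 0) = 0
  (f (t (t (s) (r)) (g (r)))) = f(0,) = 1


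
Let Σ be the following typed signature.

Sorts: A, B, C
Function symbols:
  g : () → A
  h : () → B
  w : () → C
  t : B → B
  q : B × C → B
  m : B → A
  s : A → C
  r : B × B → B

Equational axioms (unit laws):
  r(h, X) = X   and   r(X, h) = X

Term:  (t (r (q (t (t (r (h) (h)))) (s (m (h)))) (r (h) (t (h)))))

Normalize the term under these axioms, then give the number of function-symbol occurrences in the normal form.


size = 11

1. (t (r (q (t (t (r (h) (h)))) (s (m (h)))) (r (h) (t (h)))))  →  (t (r (q (t (t (h))) (s (m (h)))) (r (h) (t (h)))))
2. (t (r (q (t (t (h))) (s (m (h)))) (r (h) (t (h)))))  →  (t (r (q (t (t (h))) (s (m (h)))) (t (h))))
normal form: (t (r (q (t (t (h))) (s (m (h)))) (t (h))))


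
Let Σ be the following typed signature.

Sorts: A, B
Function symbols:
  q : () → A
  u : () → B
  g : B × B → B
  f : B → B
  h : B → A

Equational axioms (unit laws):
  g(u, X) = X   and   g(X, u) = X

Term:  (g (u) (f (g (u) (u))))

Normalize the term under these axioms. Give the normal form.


normal form = (f (u))

1. (g (u) (f (g (u) (u))))  →  (f (g (u) (u)))
2. (f (g (u) (u)))  →  (f (u))


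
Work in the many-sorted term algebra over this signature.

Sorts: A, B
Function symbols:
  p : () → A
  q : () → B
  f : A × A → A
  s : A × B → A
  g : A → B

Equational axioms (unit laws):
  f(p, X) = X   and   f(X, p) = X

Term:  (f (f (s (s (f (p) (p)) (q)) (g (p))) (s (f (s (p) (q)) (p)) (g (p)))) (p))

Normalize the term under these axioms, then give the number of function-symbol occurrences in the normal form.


1. (f (f (s (s (f (p) (p)) (q)) (g (p))) (s (f (s (p) (q)) (p)) (g (p)))) (p))  →  (f (s (s (f (p) (p)) (q)) (g (p))) (s (f (s (p) (q)) (p)) (g (p))))
2. (f (s (s (f (p) (p)) (q)) (g (p))) (s (f (s (p) (q)) (p)) (g (p))))  →  (f (s (s (p) (q)) (g (p))) (s (f (s (p) (q)) (p)) (g (p))))
3. (f (s (s (p) (q)) (g (p))) (s (f (s (p) (q)) (p)) (g (p))))  →  (f (s (s (p) (q)) (g (p))) (s (s (p) (q)) (g (p))))
normal form: (f (s (s (p) (q)) (g (p))) (s (s (p) (q)) (g (p))))

size = 13


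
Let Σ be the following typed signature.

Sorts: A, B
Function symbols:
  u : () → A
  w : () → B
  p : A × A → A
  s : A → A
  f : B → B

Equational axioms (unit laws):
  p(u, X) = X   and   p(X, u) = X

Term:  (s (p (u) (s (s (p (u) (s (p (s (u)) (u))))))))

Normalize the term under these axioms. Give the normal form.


1. (s (p (u) (s (s (p (u) (s (p (s (u)) (u))))))))  →  (s (s (s (p (u) (s (p (s (u)) (u)))))))
2. (s (s (s (p (u) (s (p (s (u)) (u)))))))  →  (s (s (s (s (p (s (u)) (u))))))
3. (s (s (s (s (p (s (u)) (u))))))  →  (s (s (s (s (s (u))))))

normal form = (s (s (s (s (s (u))))))


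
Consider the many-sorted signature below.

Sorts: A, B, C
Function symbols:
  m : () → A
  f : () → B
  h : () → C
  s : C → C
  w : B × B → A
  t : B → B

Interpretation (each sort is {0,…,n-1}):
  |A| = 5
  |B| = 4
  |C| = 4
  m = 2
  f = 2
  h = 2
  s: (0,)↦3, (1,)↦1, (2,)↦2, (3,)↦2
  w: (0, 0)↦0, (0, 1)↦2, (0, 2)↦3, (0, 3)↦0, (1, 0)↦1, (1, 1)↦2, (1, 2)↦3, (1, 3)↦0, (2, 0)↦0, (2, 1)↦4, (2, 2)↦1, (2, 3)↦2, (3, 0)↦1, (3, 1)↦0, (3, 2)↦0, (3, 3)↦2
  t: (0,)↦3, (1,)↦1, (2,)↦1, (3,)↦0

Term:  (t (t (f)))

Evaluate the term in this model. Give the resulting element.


  f = 2
  (t (f)) = t(2,) = 1
  (t (t (f))) = t(1,) = 1

value = 1


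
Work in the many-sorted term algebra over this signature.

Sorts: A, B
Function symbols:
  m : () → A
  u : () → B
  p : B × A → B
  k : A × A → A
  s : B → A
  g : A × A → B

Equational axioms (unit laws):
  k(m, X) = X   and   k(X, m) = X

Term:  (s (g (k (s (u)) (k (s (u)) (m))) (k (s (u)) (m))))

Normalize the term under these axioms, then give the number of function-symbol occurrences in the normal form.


1. (s (g (k (s (u)) (k (s (u)) (m))) (k (s (u)) (m))))  →  (s (g (k (s (u)) (s (u))) (k (s (u)) (m))))
2. (s (g (k (s (u)) (s (u))) (k (s (u)) (m))))  →  (s (g (k (s (u)) (s (u))) (s (u))))
normal form: (s (g (k (s (u)) (s (u))) (s (u))))

size = 9


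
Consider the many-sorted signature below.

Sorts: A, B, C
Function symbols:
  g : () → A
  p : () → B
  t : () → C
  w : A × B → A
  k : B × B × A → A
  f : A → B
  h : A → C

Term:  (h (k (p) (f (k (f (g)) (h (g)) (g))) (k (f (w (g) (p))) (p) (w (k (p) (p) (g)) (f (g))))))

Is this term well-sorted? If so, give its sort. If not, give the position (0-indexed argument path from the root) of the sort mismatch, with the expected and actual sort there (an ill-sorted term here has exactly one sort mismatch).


ill-sorted at position [0, 1, 0, 1]: expected B, got C

    (p) : B
          (g) : A
        (f (g)) : B
          (g) : A
        (h (g)) : C
        (g) : A
      (k (f (g)) (h (g)) (g)) : ✗ arg 1 at [0, 1, 0, 1] has sort C, expected B
          (g) : A
          (p) : B
        (w (g) (p)) : A
      (f (w (g) (p))) : B
      (p) : B
          (p) : B
          (p) : B
          (g) : A
        (k (p) (p) (g)) : A
          (g) : A
        (f (g)) : B
      (w (k (p) (p) (g)) (f (g))) : A
    (k (f (w (g) (p))) (p) (w (k (p) (p) (g)) (f (g)))) : A


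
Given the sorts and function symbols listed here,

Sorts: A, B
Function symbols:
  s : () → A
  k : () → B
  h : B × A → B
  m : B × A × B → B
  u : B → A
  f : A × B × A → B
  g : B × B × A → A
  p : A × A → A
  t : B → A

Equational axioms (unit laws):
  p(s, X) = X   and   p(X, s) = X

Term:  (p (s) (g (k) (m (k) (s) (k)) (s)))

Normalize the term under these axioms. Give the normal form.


normal form = (g (k) (m (k) (s) (k)) (s))

1. (p (s) (g (k) (m (k) (s) (k)) (s)))  →  (g (k) (m (k) (s) (k)) (s))


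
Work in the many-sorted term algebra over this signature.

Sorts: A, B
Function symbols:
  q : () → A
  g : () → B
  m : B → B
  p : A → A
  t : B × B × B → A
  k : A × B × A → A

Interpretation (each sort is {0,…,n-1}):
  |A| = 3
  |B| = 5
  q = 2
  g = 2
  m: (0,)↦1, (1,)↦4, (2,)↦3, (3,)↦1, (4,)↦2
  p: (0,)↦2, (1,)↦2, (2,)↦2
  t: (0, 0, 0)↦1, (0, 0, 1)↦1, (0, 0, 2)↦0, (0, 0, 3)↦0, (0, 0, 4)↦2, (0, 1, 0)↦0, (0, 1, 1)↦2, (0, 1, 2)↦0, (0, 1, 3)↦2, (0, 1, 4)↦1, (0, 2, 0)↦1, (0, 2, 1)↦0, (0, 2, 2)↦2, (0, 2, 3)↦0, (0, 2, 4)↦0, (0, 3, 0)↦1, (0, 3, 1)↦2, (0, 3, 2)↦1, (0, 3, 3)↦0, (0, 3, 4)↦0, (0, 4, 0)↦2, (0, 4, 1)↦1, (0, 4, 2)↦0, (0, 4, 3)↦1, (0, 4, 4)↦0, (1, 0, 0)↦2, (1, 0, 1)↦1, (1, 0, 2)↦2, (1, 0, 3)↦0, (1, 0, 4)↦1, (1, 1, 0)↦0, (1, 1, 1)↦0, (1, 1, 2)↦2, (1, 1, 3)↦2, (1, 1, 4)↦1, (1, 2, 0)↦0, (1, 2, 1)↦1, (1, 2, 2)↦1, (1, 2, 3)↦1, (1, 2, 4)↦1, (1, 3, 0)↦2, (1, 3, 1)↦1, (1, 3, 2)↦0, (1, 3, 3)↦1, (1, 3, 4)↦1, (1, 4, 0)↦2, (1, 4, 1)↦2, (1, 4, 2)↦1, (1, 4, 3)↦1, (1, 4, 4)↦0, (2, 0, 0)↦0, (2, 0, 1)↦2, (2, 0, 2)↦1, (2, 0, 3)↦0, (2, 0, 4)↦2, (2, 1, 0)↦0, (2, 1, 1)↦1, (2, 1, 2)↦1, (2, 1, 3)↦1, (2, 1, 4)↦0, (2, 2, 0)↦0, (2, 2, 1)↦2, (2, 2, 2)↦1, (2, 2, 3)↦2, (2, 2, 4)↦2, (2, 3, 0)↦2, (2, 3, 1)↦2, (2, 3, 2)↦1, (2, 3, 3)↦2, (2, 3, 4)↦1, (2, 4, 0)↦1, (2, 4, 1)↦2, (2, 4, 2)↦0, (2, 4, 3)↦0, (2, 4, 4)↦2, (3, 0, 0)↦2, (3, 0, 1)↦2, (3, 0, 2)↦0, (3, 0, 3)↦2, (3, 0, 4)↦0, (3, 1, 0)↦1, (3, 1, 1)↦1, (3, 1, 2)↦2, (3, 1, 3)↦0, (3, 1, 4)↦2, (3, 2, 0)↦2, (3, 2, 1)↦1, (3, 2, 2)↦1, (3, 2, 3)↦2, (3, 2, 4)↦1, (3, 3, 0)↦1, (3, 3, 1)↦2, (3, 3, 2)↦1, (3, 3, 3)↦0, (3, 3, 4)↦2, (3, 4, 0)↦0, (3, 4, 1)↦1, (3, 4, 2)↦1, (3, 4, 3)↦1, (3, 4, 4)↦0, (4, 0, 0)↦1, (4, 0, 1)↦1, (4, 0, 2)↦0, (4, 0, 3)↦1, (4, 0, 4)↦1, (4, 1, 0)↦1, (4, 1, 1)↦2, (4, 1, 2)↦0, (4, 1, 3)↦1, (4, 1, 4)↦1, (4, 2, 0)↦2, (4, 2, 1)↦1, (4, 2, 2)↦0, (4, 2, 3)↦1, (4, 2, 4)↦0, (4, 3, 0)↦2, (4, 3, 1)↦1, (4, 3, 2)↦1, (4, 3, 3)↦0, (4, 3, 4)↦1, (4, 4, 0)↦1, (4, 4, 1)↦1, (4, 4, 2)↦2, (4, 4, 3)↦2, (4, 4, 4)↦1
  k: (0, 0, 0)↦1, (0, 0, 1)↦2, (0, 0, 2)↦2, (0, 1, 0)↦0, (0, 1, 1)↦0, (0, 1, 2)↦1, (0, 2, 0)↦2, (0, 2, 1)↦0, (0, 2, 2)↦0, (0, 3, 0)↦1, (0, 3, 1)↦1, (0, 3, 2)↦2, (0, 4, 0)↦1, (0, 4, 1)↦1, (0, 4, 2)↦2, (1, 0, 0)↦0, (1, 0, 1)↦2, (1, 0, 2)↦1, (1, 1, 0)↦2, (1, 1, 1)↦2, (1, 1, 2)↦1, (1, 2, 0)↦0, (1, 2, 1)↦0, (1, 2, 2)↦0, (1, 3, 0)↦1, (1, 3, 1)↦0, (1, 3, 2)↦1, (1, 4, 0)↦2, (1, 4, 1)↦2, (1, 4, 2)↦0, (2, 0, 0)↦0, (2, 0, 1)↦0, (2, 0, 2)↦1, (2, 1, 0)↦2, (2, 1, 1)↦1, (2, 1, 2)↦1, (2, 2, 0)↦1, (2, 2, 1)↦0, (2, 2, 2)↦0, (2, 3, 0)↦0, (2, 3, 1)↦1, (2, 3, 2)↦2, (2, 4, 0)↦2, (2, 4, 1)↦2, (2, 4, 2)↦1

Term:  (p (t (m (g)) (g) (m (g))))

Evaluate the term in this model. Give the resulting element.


  g = 2
  (m (g)) = m(2,) = 3
  g = 2
  g = 2
  (m (g)) = m(2,) = 3
  (t (m (g)) (g) (m (g))) = t(3, 2, 3) = 2
  (p (t (m (g)) (g) (m (g)))) = p(2,) = 2

value = 2


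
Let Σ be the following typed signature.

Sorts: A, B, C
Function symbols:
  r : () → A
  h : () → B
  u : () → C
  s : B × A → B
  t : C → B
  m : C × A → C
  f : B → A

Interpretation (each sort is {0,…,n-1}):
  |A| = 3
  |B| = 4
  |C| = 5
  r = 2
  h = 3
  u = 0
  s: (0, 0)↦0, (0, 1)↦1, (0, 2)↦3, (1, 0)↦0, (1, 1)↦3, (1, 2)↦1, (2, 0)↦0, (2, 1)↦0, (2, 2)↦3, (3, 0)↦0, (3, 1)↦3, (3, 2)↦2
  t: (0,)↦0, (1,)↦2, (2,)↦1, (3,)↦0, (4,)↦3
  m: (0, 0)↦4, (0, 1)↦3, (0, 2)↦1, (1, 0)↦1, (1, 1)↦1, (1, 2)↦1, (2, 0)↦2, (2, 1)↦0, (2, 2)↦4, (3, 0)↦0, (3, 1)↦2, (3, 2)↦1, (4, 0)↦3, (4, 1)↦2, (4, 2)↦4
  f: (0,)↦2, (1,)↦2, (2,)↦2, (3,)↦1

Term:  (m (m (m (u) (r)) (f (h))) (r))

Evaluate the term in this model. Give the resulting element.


  u = 0
  r = 2
  (m (u) (r)) = m(0, 2) = 1
  h = 3
  (f (h)) = f(3,) = 1
  (m (m (u) (r)) (f (h))) = m(1, 1) = 1
  r = 2
  (m (m (m (u) (r)) (f (h))) (r)) = m(1, 2) = 1

value = 1


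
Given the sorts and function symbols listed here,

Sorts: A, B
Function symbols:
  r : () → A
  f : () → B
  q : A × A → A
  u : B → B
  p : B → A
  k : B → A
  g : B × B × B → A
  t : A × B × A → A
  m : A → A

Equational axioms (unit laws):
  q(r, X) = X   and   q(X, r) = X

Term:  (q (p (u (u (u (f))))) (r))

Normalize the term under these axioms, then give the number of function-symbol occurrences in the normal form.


1. (q (p (u (u (u (f))))) (r))  →  (p (u (u (u (f)))))
normal form: (p (u (u (u (f)))))

size = 5


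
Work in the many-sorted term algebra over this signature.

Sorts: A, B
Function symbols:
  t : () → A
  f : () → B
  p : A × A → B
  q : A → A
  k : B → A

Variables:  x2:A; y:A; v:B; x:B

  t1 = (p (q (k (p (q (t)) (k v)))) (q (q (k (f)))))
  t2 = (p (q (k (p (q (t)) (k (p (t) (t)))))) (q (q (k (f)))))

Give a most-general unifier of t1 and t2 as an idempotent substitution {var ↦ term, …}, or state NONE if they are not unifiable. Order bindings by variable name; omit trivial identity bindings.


{v ↦ (p (t) (t))}


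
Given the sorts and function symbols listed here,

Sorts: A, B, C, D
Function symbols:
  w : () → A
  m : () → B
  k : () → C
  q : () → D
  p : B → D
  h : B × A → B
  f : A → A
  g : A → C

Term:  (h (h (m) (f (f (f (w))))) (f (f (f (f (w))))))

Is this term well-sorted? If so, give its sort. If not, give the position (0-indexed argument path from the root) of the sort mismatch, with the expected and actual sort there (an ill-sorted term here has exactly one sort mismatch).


well-sorted; sort = B

    (m) : B
          (w) : A
        (f (w)) : A
      (f (f (w))) : A
    (f (f (f (w)))) : A
  (h (m) (f (f (f (w))))) : B
          (w) : A
        (f (w)) : A
      (f (f (w))) : A
    (f (f (f (w)))) : A
  (f (f (f (f (w))))) : A
(h (h (m) (f (f (f (w))))) (f (f (f (f (w)))))) : B


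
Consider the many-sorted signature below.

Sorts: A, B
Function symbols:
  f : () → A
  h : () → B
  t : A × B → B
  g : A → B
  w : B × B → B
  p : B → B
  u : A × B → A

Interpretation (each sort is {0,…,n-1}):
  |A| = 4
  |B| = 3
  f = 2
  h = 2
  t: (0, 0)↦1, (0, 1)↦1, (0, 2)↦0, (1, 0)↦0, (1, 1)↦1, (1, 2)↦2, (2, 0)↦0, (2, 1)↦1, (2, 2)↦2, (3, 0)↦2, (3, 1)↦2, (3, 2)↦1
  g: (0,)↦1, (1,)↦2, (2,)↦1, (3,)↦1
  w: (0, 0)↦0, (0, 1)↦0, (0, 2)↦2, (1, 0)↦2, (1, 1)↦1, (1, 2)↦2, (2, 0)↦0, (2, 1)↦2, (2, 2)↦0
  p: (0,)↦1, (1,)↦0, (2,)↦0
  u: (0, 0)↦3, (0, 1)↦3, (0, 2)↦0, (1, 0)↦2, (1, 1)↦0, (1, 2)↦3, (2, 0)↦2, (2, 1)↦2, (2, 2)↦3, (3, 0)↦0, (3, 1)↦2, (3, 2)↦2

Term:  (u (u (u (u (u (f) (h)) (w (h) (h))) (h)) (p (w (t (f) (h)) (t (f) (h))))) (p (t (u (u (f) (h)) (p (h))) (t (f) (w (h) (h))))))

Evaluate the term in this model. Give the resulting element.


  f = 2
  h = 2
  (u (f) (h)) = u(2, 2) = 3
  h = 2
  h = 2
  (w (h) (h)) = w(2, 2) = 0
  (u (u (f) (h)) (w (h) (h))) = u(3, 0) = 0
  h = 2
  (u (u (u (f) (h)) (w (h) (h))) (h)) = u(0, 2) = 0
  f = 2
  h = 2
  (t (f) (h)) = t(2, 2) = 2
  f = 2
  h = 2
  (t (f) (h)) = t(2, 2) = 2
  (w (t (f) (h)) (t (f) (h))) = w(2, 2) = 0
  (p (w (t (f) (h)) (t (f) (h)))) = p(0,) = 1
  (u (u (u (u (f) (h)) (w (h) (h))) (h)) (p (w (t (f) (h)) (t (f) (h))))) = u(0, 1) = 3
  f = 2
  h = 2
  (u (f) (h)) = u(2, 2) = 3
  h = 2
  (p (h)) = p(2,) = 0
  (u (u (f) (h)) (p (h))) = u(3, 0) = 0
  f = 2
  h = 2
  h = 2
  (w (h) (h)) = w(2, 2) = 0
  (t (f) (w (h) (h))) = t(2, 0) = 0
  (t (u (u (f) (h)) (p (h))) (t (f) (w (h) (h)))) = t(0, 0) = 1
  (p (t (u (u (f) (h)) (p (h))) (t (f) (w (h) (h))))) = p(1,) = 0
  (u (u (u (u (u (f) (h)) (w (h) (h))) (h)) (p (w (t (f) (h)) (t (f) (h))))) (p (t (u (u (f) (h)) (p (h))) (t (f) (w (h) (h)))))) = u(3, 0) = 0

value = 0


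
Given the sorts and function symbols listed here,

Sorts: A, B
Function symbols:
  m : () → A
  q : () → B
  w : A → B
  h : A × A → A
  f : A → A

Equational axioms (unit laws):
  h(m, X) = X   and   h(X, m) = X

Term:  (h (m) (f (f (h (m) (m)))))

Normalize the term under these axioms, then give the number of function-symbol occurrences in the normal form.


size = 3

1. (h (m) (f (f (h (m) (m)))))  →  (f (f (h (m) (m))))
2. (f (f (h (m) (m))))  →  (f (f (m)))
normal form: (f (f (m)))


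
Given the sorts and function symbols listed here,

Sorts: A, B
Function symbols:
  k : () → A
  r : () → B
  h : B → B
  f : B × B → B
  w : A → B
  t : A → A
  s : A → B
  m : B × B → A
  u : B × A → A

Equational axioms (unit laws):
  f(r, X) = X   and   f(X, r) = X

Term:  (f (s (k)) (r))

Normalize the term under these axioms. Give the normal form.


1. (f (s (k)) (r))  →  (s (k))

normal form = (s (k))


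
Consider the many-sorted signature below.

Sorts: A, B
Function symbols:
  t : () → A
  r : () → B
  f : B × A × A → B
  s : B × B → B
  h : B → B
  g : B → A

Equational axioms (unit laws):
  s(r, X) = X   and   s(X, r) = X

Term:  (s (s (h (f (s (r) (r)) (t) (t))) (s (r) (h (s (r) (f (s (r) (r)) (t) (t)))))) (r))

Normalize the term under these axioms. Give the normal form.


normal form = (s (h (f (r) (t) (t))) (h (f (r) (t) (t))))

1. (s (s (h (f (s (r) (r)) (t) (t))) (s (r) (h (s (r) (f (s (r) (r)) (t) (t)))))) (r))  →  (s (h (f (s (r) (r)) (t) (t))) (s (r) (h (s (r) (f (s (r) (r)) (t) (t))))))
2. (s (h (f (s (r) (r)) (t) (t))) (s (r) (h (s (r) (f (s (r) (r)) (t) (t))))))  →  (s (h (f (r) (t) (t))) (s (r) (h (s (r) (f (s (r) (r)) (t) (t))))))
3. (s (h (f (r) (t) (t))) (s (r) (h (s (r) (f (s (r) (r)) (t) (t))))))  →  (s (h (f (r) (t) (t))) (h (s (r) (f (s (r) (r)) (t) (t)))))
4. (s (h (f (r) (t) (t))) (h (s (r) (f (s (r) (r)) (t) (t)))))  →  (s (h (f (r) (t) (t))) (h (f (s (r) (r)) (t) (t))))
5. (s (h (f (r) (t) (t))) (h (f (s (r) (r)) (t) (t))))  →  (s (h (f (r) (t) (t))) (h (f (r) (t) (t))))


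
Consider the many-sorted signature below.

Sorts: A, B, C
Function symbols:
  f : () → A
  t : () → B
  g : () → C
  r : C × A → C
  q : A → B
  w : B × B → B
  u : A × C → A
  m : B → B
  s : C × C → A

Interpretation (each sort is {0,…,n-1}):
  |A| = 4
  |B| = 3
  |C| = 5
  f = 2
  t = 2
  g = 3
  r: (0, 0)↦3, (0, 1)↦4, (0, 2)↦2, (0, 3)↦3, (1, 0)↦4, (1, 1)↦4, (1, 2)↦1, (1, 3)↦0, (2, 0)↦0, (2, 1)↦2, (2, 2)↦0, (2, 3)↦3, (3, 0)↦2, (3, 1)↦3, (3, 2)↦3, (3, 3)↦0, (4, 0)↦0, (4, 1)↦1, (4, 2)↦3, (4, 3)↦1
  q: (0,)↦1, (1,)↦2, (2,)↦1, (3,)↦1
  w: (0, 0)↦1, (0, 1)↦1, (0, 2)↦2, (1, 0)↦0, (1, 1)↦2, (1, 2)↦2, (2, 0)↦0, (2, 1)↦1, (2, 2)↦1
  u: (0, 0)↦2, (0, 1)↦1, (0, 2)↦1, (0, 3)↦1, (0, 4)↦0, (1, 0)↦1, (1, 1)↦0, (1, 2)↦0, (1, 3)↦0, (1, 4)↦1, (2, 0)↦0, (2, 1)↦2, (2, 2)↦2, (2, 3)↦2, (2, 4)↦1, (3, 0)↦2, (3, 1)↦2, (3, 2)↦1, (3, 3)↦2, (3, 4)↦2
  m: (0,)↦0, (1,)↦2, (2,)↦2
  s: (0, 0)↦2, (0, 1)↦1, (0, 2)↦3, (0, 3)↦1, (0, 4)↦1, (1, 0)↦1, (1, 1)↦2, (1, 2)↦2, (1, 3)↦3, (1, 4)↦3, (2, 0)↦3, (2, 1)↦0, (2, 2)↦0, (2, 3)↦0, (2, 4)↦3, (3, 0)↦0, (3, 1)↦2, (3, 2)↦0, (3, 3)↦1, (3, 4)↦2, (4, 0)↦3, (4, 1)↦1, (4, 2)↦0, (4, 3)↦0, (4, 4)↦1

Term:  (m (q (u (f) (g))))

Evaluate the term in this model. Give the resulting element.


  f = 2
  g = 3
  (u (f) (g)) = u(2, 3) = 2
  (q (u (f) (g))) = q(2,) = 1
  (m (q (u (f) (g)))) = m(1,) = 2

value = 2


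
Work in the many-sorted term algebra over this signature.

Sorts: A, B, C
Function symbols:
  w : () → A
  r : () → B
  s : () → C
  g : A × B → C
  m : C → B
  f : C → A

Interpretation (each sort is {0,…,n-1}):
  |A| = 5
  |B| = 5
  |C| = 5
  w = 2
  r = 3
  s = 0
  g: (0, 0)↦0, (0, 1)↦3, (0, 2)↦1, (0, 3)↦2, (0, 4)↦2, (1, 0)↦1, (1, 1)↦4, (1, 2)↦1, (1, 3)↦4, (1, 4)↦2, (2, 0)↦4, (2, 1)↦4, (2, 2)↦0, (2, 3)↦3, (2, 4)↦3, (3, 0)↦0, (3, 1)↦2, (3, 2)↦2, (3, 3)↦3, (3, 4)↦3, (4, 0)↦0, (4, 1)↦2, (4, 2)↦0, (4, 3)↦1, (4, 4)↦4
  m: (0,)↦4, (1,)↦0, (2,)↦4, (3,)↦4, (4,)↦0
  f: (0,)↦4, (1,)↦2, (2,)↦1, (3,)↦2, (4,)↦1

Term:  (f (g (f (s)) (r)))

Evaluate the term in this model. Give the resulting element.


  s = 0
  (f (s)) = f(0,) = 4
  r = 3
  (g (f (s)) (r)) = g(4, 3) = 1
  (f (g (f (s)) (r))) = f(1,) = 2

value = 2
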